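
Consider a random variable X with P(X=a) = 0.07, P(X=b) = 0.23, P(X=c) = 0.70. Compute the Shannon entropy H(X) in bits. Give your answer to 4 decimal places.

H(X) = −Σ p·log₂ p.
  −(0.07)·log₂(0.07) = 0.26856
  −(0.23)·log₂(0.23) = 0.48767
  −(0.70)·log₂(0.70) = 0.36020
Sum: 0.26856 + 0.48767 + 0.36020 = 1.1164 bits.

1.1164 bits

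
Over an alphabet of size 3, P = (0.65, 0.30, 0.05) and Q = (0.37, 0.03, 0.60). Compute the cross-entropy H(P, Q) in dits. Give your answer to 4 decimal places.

0.7486 dits

H(P,Q) = −Σ p·log₁₀ q.
  −0.65·log₁₀(0.37) = 0.28067
  −0.30·log₁₀(0.03) = 0.45686
  −0.05·log₁₀(0.60) = 0.01109
H(P,Q) = 0.7486 dits.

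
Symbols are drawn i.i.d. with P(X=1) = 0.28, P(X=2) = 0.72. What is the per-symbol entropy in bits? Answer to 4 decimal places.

H(X) = −Σ p·log₂ p.
  −(0.28)·log₂(0.28) = 0.51422
  −(0.72)·log₂(0.72) = 0.34123
Sum: 0.51422 + 0.34123 = 0.8555 bits.

0.8555 bits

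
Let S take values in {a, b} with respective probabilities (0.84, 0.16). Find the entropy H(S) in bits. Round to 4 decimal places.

0.6343 bits

H(S) = −Σ p·log₂ p.
  −(0.84)·log₂(0.84) = 0.21129
  −(0.16)·log₂(0.16) = 0.42302
Sum: 0.21129 + 0.42302 = 0.6343 bits.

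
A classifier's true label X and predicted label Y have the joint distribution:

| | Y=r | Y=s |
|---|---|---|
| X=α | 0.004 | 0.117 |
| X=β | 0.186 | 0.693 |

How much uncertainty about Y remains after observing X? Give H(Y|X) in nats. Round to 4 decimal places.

Chain rule: H(Y|X) = H(X,Y) − H(X).
Marginals: p(X) = (0.1210, 0.8790), p(Y) = (0.1900, 0.8100).
H(X,Y) = 0.8401 nats; H(X) = 0.3689 nats.
H(Y|X) = 0.8401 − 0.3689 = 0.4712 nats.

0.4712 nats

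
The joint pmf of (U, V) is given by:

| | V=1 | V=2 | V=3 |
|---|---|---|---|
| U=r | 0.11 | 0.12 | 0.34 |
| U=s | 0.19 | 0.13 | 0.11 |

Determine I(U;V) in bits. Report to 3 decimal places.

0.091 bits

Marginals: p(U) = (0.5700, 0.4300), p(V) = (0.3000, 0.2500, 0.4500).
I(U;V) = H(U) + H(V) − H(U,V).
H(U) = 0.9858, H(V) = 1.5395, H(U,V) = 2.4347.
I(U;V) = 0.9858 + 1.5395 − 2.4347 = 0.091 bits.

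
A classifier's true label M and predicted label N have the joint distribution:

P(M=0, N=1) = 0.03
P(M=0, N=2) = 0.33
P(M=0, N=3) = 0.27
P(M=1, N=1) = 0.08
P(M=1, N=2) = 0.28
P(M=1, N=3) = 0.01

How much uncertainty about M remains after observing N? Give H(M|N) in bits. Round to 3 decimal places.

Marginals: p(M) = (0.6300, 0.3700), p(N) = (0.1100, 0.6100, 0.2800).
H(M|N) = Σ p(N) · H(M|N=·).
  N=1: p=0.1100, H(M|N=1) = 0.8454
  N=2: p=0.6100, H(M|N=2) = 0.9951
  N=3: p=0.2800, H(M|N=3) = 0.2223
Weighted sum = 0.762 bits.

0.762 bits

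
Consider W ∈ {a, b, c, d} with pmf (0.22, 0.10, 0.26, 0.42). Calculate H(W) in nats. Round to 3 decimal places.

H(W) = −Σ p·ln p.
  −(0.22)·ln(0.22) = 0.3331
  −(0.10)·ln(0.10) = 0.2303
  −(0.26)·ln(0.26) = 0.3502
  −(0.42)·ln(0.42) = 0.3644
Sum: 0.3331 + 0.2303 + 0.3502 + 0.3644 = 1.278 nats.

1.278 nats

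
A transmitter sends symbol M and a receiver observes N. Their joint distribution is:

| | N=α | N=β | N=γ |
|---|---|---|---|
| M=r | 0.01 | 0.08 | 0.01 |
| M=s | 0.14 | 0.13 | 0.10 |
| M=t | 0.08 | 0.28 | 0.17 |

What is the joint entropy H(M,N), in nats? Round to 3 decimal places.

H(M,N) = −Σ p(x,y)·ln p(x,y) over all 9 cells.
  cell (r,α): −0.01·ln0.01 = 0.0461
  cell (r,β): −0.08·ln0.08 = 0.2021
  cell (r,γ): −0.01·ln0.01 = 0.0461
  cell (s,α): −0.14·ln0.14 = 0.2753
  cell (s,β): −0.13·ln0.13 = 0.2652
  cell (s,γ): −0.10·ln0.10 = 0.2303
  cell (t,α): −0.08·ln0.08 = 0.2021
  cell (t,β): −0.28·ln0.28 = 0.3564
  cell (t,γ): −0.17·ln0.17 = 0.3012
Sum = 1.925 nats.

1.925 nats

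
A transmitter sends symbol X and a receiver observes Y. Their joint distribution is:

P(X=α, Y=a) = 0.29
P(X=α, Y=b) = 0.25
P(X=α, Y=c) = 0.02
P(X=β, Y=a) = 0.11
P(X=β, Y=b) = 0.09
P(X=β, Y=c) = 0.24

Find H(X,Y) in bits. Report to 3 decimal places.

2.288 bits

H(X,Y) = −Σ p(x,y)·log₂ p(x,y) over all 6 cells.
  cell (α,a): −0.29·log₂0.29 = 0.5179
  cell (α,b): −0.25·log₂0.25 = 0.5000
  cell (α,c): −0.02·log₂0.02 = 0.1129
  cell (β,a): −0.11·log₂0.11 = 0.3503
  cell (β,b): −0.09·log₂0.09 = 0.3127
  cell (β,c): −0.24·log₂0.24 = 0.4941
Sum = 2.288 bits.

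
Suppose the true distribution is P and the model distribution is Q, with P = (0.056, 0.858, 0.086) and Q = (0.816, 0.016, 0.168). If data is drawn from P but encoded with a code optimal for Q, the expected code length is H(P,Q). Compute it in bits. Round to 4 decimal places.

H(P,Q) = −Σ p·log₂ q.
  −0.056·log₂(0.816) = 0.01643
  −0.858·log₂(0.016) = 5.11864
  −0.086·log₂(0.168) = 0.22132
H(P,Q) = 5.3564 bits.

5.3564 bits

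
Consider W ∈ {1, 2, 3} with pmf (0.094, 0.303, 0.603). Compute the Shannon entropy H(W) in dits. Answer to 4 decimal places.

H(W) = −Σ p·log₁₀ p.
  −(0.094)·log₁₀(0.094) = 0.09653
  −(0.303)·log₁₀(0.303) = 0.15712
  −(0.603)·log₁₀(0.603) = 0.13247
Sum: 0.09653 + 0.15712 + 0.13247 = 0.3861 dits.

0.3861 dits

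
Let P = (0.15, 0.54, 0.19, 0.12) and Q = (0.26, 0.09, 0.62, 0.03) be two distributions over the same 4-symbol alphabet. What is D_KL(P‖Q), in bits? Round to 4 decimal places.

1.1927 bits

D(P‖Q) = Σ p·log₂(p/q).
  0.15·log₂(0.15/0.26) = -0.11903
  0.54·log₂(0.54/0.09) = 1.39588
  0.19·log₂(0.19/0.62) = -0.32419
  0.12·log₂(0.12/0.03) = 0.24000
D(P‖Q) = 1.1927 bits.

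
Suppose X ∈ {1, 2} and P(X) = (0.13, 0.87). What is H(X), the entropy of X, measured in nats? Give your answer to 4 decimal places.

0.3864 nats

H(X) = −Σ p·ln p.
  −(0.13)·ln(0.13) = 0.26523
  −(0.87)·ln(0.87) = 0.12116
Sum: 0.26523 + 0.12116 = 0.3864 nats.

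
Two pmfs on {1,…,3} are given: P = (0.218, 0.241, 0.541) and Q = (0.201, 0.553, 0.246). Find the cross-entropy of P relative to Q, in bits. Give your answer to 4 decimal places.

H(P,Q) = −Σ p·log₂ q.
  −0.218·log₂(0.201) = 0.50461
  −0.241·log₂(0.553) = 0.20597
  −0.541·log₂(0.246) = 1.09459
H(P,Q) = 1.8052 bits.

1.8052 bits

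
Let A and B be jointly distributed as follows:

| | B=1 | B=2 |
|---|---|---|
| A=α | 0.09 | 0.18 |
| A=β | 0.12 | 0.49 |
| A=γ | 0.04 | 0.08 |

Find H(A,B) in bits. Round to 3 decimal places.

2.107 bits

H(A,B) = −Σ p(x,y)·log₂ p(x,y) over all 6 cells.
  cell (α,1): −0.09·log₂0.09 = 0.3127
  cell (α,2): −0.18·log₂0.18 = 0.4453
  cell (β,1): −0.12·log₂0.12 = 0.3671
  cell (β,2): −0.49·log₂0.49 = 0.5043
  cell (γ,1): −0.04·log₂0.04 = 0.1858
  cell (γ,2): −0.08·log₂0.08 = 0.2915
Sum = 2.107 bits.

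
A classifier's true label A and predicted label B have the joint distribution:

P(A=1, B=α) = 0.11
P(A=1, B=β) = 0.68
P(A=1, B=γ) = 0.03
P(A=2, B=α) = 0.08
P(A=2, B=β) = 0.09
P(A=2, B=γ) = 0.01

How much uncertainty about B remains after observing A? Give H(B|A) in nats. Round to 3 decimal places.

Marginals: p(A) = (0.8200, 0.1800), p(B) = (0.1900, 0.7700, 0.0400).
H(B|A) = Σ p(A) · H(B|A=·).
  A=1: p=0.8200, H(B|A=1) = 0.5458
  A=2: p=0.1800, H(B|A=2) = 0.8676
Weighted sum = 0.604 nats.

0.604 nats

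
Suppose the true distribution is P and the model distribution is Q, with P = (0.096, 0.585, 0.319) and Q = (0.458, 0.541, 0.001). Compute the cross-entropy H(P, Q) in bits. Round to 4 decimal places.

3.8057 bits

H(P,Q) = −Σ p·log₂ q.
  −0.096·log₂(0.458) = 0.10815
  −0.585·log₂(0.541) = 0.51849
  −0.319·log₂(0.001) = 3.17909
H(P,Q) = 3.8057 bits.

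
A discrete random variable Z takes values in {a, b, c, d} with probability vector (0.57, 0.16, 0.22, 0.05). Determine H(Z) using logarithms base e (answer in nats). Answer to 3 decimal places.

H(Z) = −Σ p·ln p.
  −(0.57)·ln(0.57) = 0.3204
  −(0.16)·ln(0.16) = 0.2932
  −(0.22)·ln(0.22) = 0.3331
  −(0.05)·ln(0.05) = 0.1498
Sum: 0.3204 + 0.2932 + 0.3331 + 0.1498 = 1.097 nats.

1.097 nats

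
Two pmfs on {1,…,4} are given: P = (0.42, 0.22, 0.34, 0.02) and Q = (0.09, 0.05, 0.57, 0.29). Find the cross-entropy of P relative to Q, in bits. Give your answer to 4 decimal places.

2.7213 bits

H(P,Q) = −Σ p·log₂ q.
  −0.42·log₂(0.09) = 1.45905
  −0.22·log₂(0.05) = 0.95082
  −0.34·log₂(0.57) = 0.27573
  −0.02·log₂(0.29) = 0.03572
H(P,Q) = 2.7213 bits.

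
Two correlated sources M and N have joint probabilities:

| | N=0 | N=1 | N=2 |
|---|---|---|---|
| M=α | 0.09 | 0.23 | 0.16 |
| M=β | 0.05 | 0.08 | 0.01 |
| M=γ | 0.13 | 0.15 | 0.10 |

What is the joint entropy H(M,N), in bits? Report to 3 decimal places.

2.923 bits

H(M,N) = −Σ p(x,y)·log₂ p(x,y) over all 9 cells.
  cell (α,0): −0.09·log₂0.09 = 0.3127
  cell (α,1): −0.23·log₂0.23 = 0.4877
  cell (α,2): −0.16·log₂0.16 = 0.4230
  cell (β,0): −0.05·log₂0.05 = 0.2161
  cell (β,1): −0.08·log₂0.08 = 0.2915
  cell (β,2): −0.01·log₂0.01 = 0.0664
  cell (γ,0): −0.13·log₂0.13 = 0.3826
  cell (γ,1): −0.15·log₂0.15 = 0.4105
  cell (γ,2): −0.10·log₂0.10 = 0.3322
Sum = 2.923 bits.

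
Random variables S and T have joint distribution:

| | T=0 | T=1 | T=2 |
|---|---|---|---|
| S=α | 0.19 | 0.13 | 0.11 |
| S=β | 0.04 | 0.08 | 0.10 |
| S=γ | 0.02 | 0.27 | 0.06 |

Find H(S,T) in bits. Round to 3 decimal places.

2.864 bits

H(S,T) = −Σ p(x,y)·log₂ p(x,y) over all 9 cells.
  cell (α,0): −0.19·log₂0.19 = 0.4552
  cell (α,1): −0.13·log₂0.13 = 0.3826
  cell (α,2): −0.11·log₂0.11 = 0.3503
  cell (β,0): −0.04·log₂0.04 = 0.1858
  cell (β,1): −0.08·log₂0.08 = 0.2915
  cell (β,2): −0.10·log₂0.10 = 0.3322
  cell (γ,0): −0.02·log₂0.02 = 0.1129
  cell (γ,1): −0.27·log₂0.27 = 0.5100
  cell (γ,2): −0.06·log₂0.06 = 0.2435
Sum = 2.864 bits.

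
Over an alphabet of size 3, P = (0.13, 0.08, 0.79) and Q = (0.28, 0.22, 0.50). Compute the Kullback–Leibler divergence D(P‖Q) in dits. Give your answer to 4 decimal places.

D(P‖Q) = Σ p·log₁₀(p/q).
  0.13·log₁₀(0.13/0.28) = -0.04332
  0.08·log₁₀(0.08/0.22) = -0.03515
  0.79·log₁₀(0.79/0.50) = 0.15694
D(P‖Q) = 0.0785 dits.

0.0785 dits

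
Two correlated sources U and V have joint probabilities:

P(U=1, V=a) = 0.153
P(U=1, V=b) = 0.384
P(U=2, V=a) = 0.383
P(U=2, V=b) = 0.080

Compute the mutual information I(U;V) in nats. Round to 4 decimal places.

Marginals: p(U) = (0.5370, 0.4630), p(V) = (0.5360, 0.4640).
I(U;V) = H(U) + H(V) − H(U,V).
H(U) = 0.6904, H(V) = 0.6906, H(U,V) = 1.2244.
I(U;V) = 0.6904 + 0.6906 − 1.2244 = 0.1566 nats.

0.1566 nats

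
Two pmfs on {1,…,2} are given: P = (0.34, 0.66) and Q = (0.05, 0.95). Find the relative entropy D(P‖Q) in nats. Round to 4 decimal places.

0.4114 nats

D(P‖Q) = Σ p·ln(p/q).
  0.34·ln(0.34/0.05) = 0.65175
  0.66·ln(0.66/0.95) = -0.24039
D(P‖Q) = 0.4114 nats.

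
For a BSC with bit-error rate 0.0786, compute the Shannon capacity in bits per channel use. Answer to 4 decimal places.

0.6028 bits

Binary symmetric channel: C = 1 − h₂(ε) where h₂ is the binary entropy function.
h₂(0.0786) = −0.0786·log₂0.0786 − 0.9214·log₂0.9214 = 0.3972.
C = 1 − 0.3972 = 0.6028 bits per channel use.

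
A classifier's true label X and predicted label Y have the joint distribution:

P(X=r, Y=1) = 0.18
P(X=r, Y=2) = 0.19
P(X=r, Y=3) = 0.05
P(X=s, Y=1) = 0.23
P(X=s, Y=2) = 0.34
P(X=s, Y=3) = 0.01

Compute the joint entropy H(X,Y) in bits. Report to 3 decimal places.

2.200 bits

H(X,Y) = −Σ p(x,y)·log₂ p(x,y) over all 6 cells.
  cell (r,1): −0.18·log₂0.18 = 0.4453
  cell (r,2): −0.19·log₂0.19 = 0.4552
  cell (r,3): −0.05·log₂0.05 = 0.2161
  cell (s,1): −0.23·log₂0.23 = 0.4877
  cell (s,2): −0.34·log₂0.34 = 0.5292
  cell (s,3): −0.01·log₂0.01 = 0.0664
Sum = 2.200 bits.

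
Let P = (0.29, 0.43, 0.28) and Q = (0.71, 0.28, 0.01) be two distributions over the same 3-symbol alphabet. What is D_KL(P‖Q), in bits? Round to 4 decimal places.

D(P‖Q) = Σ p·log₂(p/q).
  0.29·log₂(0.29/0.71) = -0.37461
  0.43·log₂(0.43/0.28) = 0.26613
  0.28·log₂(0.28/0.01) = 1.34606
D(P‖Q) = 1.2376 bits.

1.2376 bits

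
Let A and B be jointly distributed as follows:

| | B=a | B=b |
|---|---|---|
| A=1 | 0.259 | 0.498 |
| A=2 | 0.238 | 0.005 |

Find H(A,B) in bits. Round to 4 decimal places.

1.5368 bits

H(A,B) = −Σ p(x,y)·log₂ p(x,y) over all 4 cells.
  cell (1,a): −0.259·log₂0.259 = 0.50478
  cell (1,b): −0.498·log₂0.498 = 0.50088
  cell (2,a): −0.238·log₂0.238 = 0.49289
  cell (2,b): −0.005·log₂0.005 = 0.03822
Sum = 1.5368 bits.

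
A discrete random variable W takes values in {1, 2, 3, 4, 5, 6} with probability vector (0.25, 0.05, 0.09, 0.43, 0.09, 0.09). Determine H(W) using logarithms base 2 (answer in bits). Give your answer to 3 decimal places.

2.178 bits

H(W) = −Σ p·log₂ p.
  −(0.25)·log₂(0.25) = 0.5000
  −(0.05)·log₂(0.05) = 0.2161
  −(0.09)·log₂(0.09) = 0.3127
  −(0.43)·log₂(0.43) = 0.5236
  −(0.09)·log₂(0.09) = 0.3127
  −(0.09)·log₂(0.09) = 0.3127
Sum: 0.5000 + 0.2161 + 0.3127 + 0.5236 + 0.3127 + 0.3127 = 2.178 bits.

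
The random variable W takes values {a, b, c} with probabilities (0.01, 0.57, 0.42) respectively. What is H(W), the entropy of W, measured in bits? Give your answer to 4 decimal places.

H(W) = −Σ p·log₂ p.
  −(0.01)·log₂(0.01) = 0.06644
  −(0.57)·log₂(0.57) = 0.46225
  −(0.42)·log₂(0.42) = 0.52565
Sum: 0.06644 + 0.46225 + 0.52565 = 1.0543 bits.

1.0543 bits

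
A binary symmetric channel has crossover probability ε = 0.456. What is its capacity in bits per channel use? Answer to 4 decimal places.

Binary symmetric channel: C = 1 − h₂(ε) where h₂ is the binary entropy function.
h₂(0.456) = −0.456·log₂0.456 − 0.544·log₂0.544 = 0.9944.
C = 1 − 0.9944 = 0.0056 bits per channel use.

0.0056 bits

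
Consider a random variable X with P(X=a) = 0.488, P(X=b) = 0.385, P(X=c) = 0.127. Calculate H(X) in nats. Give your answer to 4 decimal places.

H(X) = −Σ p·ln p.
  −(0.488)·ln(0.488) = 0.35011
  −(0.385)·ln(0.385) = 0.36749
  −(0.127)·ln(0.127) = 0.26207
Sum: 0.35011 + 0.36749 + 0.26207 = 0.9797 nats.

0.9797 nats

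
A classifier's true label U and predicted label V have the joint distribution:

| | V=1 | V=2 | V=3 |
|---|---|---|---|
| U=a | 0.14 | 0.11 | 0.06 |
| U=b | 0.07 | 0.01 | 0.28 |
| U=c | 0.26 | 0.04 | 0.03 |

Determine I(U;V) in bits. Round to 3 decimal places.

Marginals: p(U) = (0.3100, 0.3600, 0.3300), p(V) = (0.4700, 0.1600, 0.3700).
I(U;V) = H(U) + H(V) − H(U,V).
H(U) = 1.5822, H(V) = 1.4657, H(U,V) = 2.6830.
I(U;V) = 1.5822 + 1.4657 − 2.6830 = 0.365 bits.

0.365 bits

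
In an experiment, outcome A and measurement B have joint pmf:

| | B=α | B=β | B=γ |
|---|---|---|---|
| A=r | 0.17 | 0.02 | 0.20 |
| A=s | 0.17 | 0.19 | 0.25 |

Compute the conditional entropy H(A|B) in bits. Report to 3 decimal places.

0.881 bits

Marginals: p(A) = (0.3900, 0.6100), p(B) = (0.3400, 0.2100, 0.4500).
H(A|B) = Σ p(B) · H(A|B=·).
  B=α: p=0.3400, H(A|B=α) = 1.0000
  B=β: p=0.2100, H(A|B=β) = 0.4537
  B=γ: p=0.4500, H(A|B=γ) = 0.9911
Weighted sum = 0.881 bits.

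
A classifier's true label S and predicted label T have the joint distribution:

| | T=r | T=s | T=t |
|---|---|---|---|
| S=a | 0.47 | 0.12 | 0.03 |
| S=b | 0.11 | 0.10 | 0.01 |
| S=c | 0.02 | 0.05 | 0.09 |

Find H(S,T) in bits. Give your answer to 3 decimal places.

2.421 bits

H(S,T) = −Σ p(x,y)·log₂ p(x,y) over all 9 cells.
  cell (a,r): −0.47·log₂0.47 = 0.5120
  cell (a,s): −0.12·log₂0.12 = 0.3671
  cell (a,t): −0.03·log₂0.03 = 0.1518
  cell (b,r): −0.11·log₂0.11 = 0.3503
  cell (b,s): −0.10·log₂0.10 = 0.3322
  cell (b,t): −0.01·log₂0.01 = 0.0664
  cell (c,r): −0.02·log₂0.02 = 0.1129
  cell (c,s): −0.05·log₂0.05 = 0.2161
  cell (c,t): −0.09·log₂0.09 = 0.3127
Sum = 2.421 bits.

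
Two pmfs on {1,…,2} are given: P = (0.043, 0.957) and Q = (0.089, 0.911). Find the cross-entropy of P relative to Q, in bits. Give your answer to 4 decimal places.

0.2788 bits

H(P,Q) = −Σ p·log₂ q.
  −0.043·log₂(0.089) = 0.15007
  −0.957·log₂(0.911) = 0.12869
H(P,Q) = 0.2788 bits.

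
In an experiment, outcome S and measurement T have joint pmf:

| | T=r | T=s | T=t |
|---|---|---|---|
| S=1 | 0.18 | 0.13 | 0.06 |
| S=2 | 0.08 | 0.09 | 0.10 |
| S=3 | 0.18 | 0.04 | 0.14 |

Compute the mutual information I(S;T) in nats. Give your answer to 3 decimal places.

0.057 nats

Marginals: p(S) = (0.3700, 0.2700, 0.3600), p(T) = (0.4400, 0.2600, 0.3000).
I(S;T) = Σ p(x,y)·ln[p(x,y)/(p(x)p(y))].
  (1,r): 0.18·ln(1.1057) = 0.0181
  (1,s): 0.13·ln(1.3514) = 0.0391
  (1,t): 0.06·ln(0.5405) = -0.0369
  (2,r): 0.08·ln(0.6734) = -0.0316
  (2,s): 0.09·ln(1.2821) = 0.0224
  (2,t): 0.10·ln(1.2346) = 0.0211
  (3,r): 0.18·ln(1.1364) = 0.0230
  (3,s): 0.04·ln(0.4274) = -0.0340
  (3,t): 0.14·ln(1.2963) = 0.0363
Sum = 0.057 nats.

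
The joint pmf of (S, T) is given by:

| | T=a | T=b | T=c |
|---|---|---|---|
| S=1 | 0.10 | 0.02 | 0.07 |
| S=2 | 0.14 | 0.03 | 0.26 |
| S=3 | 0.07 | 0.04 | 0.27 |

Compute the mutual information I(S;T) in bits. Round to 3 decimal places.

Marginals: p(S) = (0.1900, 0.4300, 0.3800), p(T) = (0.3100, 0.0900, 0.6000).
I(S;T) = Σ p(x,y)·log₂[p(x,y)/(p(x)p(y))].
  (1,a): 0.10·log₂(1.6978) = 0.0764
  (1,b): 0.02·log₂(1.1696) = 0.0045
  (1,c): 0.07·log₂(0.6140) = -0.0493
  (2,a): 0.14·log₂(1.0503) = 0.0099
  (2,b): 0.03·log₂(0.7752) = -0.0110
  (2,c): 0.26·log₂(1.0078) = 0.0029
  (3,a): 0.07·log₂(0.5942) = -0.0526
  (3,b): 0.04·log₂(1.1696) = 0.0090
  (3,c): 0.27·log₂(1.1842) = 0.0659
Sum = 0.056 bits.

0.056 bits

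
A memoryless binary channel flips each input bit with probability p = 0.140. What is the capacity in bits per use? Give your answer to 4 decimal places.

0.4158 bits

Binary symmetric channel: C = 1 − h₂(ε) where h₂ is the binary entropy function.
h₂(0.140) = −0.140·log₂0.140 − 0.860·log₂0.860 = 0.5842.
C = 1 − 0.5842 = 0.4158 bits per channel use.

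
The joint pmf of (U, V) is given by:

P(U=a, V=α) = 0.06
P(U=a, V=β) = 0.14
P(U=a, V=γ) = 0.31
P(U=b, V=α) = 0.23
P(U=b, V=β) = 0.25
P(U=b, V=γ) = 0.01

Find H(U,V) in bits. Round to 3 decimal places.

2.219 bits

H(U,V) = −Σ p(x,y)·log₂ p(x,y) over all 6 cells.
  cell (a,α): −0.06·log₂0.06 = 0.2435
  cell (a,β): −0.14·log₂0.14 = 0.3971
  cell (a,γ): −0.31·log₂0.31 = 0.5238
  cell (b,α): −0.23·log₂0.23 = 0.4877
  cell (b,β): −0.25·log₂0.25 = 0.5000
  cell (b,γ): −0.01·log₂0.01 = 0.0664
Sum = 2.219 bits.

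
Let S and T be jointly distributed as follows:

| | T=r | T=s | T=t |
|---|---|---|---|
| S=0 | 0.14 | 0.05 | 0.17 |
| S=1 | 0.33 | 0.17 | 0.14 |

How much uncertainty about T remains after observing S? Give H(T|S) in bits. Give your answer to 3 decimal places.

1.465 bits

Marginals: p(S) = (0.3600, 0.6400), p(T) = (0.4700, 0.2200, 0.3100).
H(T|S) = Σ p(S) · H(T|S=·).
  S=0: p=0.3600, H(T|S=0) = 1.4366
  S=1: p=0.6400, H(T|S=1) = 1.4804
Weighted sum = 1.465 bits.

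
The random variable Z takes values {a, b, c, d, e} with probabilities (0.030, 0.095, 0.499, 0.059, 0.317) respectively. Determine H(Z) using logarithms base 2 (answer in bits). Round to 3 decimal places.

1.741 bits

H(Z) = −Σ p·log₂ p.
  −(0.030)·log₂(0.030) = 0.1518
  −(0.095)·log₂(0.095) = 0.3226
  −(0.499)·log₂(0.499) = 0.5004
  −(0.059)·log₂(0.059) = 0.2409
  −(0.317)·log₂(0.317) = 0.5254
Sum: 0.1518 + 0.3226 + 0.5004 + 0.2409 + 0.5254 = 1.741 bits.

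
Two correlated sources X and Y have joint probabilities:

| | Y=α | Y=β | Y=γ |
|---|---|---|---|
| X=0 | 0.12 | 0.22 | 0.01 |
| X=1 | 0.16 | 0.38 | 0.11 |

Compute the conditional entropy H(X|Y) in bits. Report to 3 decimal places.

Marginals: p(X) = (0.3500, 0.6500), p(Y) = (0.2800, 0.6000, 0.1200).
H(X|Y) = Σ p(Y) · H(X|Y=·).
  Y=α: p=0.2800, H(X|Y=α) = 0.9852
  Y=β: p=0.6000, H(X|Y=β) = 0.9481
  Y=γ: p=0.1200, H(X|Y=γ) = 0.4138
Weighted sum = 0.894 bits.

0.894 bits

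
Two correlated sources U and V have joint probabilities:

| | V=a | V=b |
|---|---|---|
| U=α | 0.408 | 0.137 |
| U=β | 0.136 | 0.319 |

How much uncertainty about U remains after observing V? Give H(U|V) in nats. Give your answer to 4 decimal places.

Marginals: p(U) = (0.5450, 0.4550), p(V) = (0.5440, 0.4560).
H(U|V) = Σ p(V) · H(U|V=·).
  V=a: p=0.5440, H(U|V=a) = 0.5623
  V=b: p=0.4560, H(U|V=b) = 0.6112
Weighted sum = 0.5846 nats.

0.5846 nats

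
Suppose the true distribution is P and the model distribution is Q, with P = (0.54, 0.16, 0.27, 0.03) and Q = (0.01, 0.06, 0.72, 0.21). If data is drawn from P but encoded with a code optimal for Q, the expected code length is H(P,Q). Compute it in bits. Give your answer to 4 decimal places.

H(P,Q) = −Σ p·log₂ q.
  −0.54·log₂(0.01) = 3.58768
  −0.16·log₂(0.06) = 0.64942
  −0.27·log₂(0.72) = 0.12796
  −0.03·log₂(0.21) = 0.06755
H(P,Q) = 4.4326 bits.

4.4326 bits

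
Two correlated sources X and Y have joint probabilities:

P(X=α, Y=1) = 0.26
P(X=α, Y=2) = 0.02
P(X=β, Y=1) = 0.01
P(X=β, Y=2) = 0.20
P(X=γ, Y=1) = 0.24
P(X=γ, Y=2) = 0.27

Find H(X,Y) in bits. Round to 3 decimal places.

2.153 bits

H(X,Y) = −Σ p(x,y)·log₂ p(x,y) over all 6 cells.
  cell (α,1): −0.26·log₂0.26 = 0.5053
  cell (α,2): −0.02·log₂0.02 = 0.1129
  cell (β,1): −0.01·log₂0.01 = 0.0664
  cell (β,2): −0.20·log₂0.20 = 0.4644
  cell (γ,1): −0.24·log₂0.24 = 0.4941
  cell (γ,2): −0.27·log₂0.27 = 0.5100
Sum = 2.153 bits.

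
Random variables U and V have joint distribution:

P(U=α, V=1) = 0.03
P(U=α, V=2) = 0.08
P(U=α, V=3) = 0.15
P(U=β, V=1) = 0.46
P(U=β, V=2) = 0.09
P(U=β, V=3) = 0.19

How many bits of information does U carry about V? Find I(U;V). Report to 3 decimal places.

Marginals: p(U) = (0.2600, 0.7400), p(V) = (0.4900, 0.1700, 0.3400).
I(U;V) = H(U) + H(V) − H(U,V).
H(U) = 0.8267, H(V) = 1.4680, H(U,V) = 2.1370.
I(U;V) = 0.8267 + 1.4680 − 2.1370 = 0.158 bits.

0.158 bits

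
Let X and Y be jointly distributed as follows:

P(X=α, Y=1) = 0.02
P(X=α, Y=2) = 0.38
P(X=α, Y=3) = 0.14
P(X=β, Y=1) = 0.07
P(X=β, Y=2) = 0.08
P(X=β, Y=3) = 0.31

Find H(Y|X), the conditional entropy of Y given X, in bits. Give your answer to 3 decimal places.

Marginals: p(X) = (0.5400, 0.4600), p(Y) = (0.0900, 0.4600, 0.4500).
H(Y|X) = Σ p(X) · H(Y|X=·).
  X=α: p=0.5400, H(Y|X=α) = 1.0378
  X=β: p=0.4600, H(Y|X=β) = 1.2359
Weighted sum = 1.129 bits.

1.129 bits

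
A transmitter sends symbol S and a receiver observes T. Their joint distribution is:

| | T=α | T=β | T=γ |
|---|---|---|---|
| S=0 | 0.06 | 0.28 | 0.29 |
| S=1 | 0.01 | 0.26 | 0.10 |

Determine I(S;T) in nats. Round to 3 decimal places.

0.034 nats

Marginals: p(S) = (0.6300, 0.3700), p(T) = (0.0700, 0.5400, 0.3900).
I(S;T) = Σ p(x,y)·ln[p(x,y)/(p(x)p(y))].
  (0,α): 0.06·ln(1.3605) = 0.0185
  (0,β): 0.28·ln(0.8230) = -0.0545
  (0,γ): 0.29·ln(1.1803) = 0.0481
  (1,α): 0.01·ln(0.3861) = -0.0095
  (1,β): 0.26·ln(1.3013) = 0.0685
  (1,γ): 0.10·ln(0.6930) = -0.0367
Sum = 0.034 nats.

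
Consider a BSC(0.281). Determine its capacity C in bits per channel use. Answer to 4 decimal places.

0.1432 bits

Binary symmetric channel: C = 1 − h₂(ε) where h₂ is the binary entropy function.
h₂(0.281) = −0.281·log₂0.281 − 0.719·log₂0.719 = 0.8568.
C = 1 − 0.8568 = 0.1432 bits per channel use.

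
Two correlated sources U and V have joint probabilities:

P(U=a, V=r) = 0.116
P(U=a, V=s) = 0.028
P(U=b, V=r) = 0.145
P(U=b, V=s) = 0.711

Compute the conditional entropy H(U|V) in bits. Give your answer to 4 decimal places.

Marginals: p(U) = (0.1440, 0.8560), p(V) = (0.2610, 0.7390).
H(U|V) = Σ p(V) · H(U|V=·).
  V=r: p=0.2610, H(U|V=r) = 0.9911
  V=s: p=0.7390, H(U|V=s) = 0.2325
Weighted sum = 0.4305 bits.

0.4305 bits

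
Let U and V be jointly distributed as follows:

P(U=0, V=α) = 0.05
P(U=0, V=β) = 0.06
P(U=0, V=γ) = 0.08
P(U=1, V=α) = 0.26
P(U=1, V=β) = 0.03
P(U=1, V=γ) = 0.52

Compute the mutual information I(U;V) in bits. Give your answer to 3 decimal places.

Marginals: p(U) = (0.1900, 0.8100), p(V) = (0.3100, 0.0900, 0.6000).
I(U;V) = Σ p(x,y)·log₂[p(x,y)/(p(x)p(y))].
  (0,α): 0.05·log₂(0.8489) = -0.0118
  (0,β): 0.06·log₂(3.5088) = 0.1087
  (0,γ): 0.08·log₂(0.7018) = -0.0409
  (1,α): 0.26·log₂(1.0354) = 0.0131
  (1,β): 0.03·log₂(0.4115) = -0.0384
  (1,γ): 0.52·log₂(1.0700) = 0.0507
Sum = 0.081 bits.

0.081 bits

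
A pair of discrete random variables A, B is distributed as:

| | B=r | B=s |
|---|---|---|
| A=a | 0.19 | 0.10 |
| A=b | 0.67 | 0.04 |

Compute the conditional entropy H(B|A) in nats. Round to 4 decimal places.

0.3407 nats

Chain rule: H(B|A) = H(A,B) − H(A).
Marginals: p(A) = (0.2900, 0.7100), p(B) = (0.8600, 0.1400).
H(A,B) = 0.9429 nats; H(A) = 0.6022 nats.
H(B|A) = 0.9429 − 0.6022 = 0.3407 nats.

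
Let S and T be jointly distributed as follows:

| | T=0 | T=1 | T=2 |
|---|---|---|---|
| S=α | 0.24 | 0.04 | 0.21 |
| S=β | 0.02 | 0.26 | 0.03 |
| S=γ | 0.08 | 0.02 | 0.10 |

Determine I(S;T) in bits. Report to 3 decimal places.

0.418 bits

Marginals: p(S) = (0.4900, 0.3100, 0.2000), p(T) = (0.3400, 0.3200, 0.3400).
I(S;T) = H(S) + H(T) − H(S,T).
H(S) = 1.4925, H(T) = 1.5844, H(S,T) = 2.6592.
I(S;T) = 1.4925 + 1.5844 − 2.6592 = 0.418 bits.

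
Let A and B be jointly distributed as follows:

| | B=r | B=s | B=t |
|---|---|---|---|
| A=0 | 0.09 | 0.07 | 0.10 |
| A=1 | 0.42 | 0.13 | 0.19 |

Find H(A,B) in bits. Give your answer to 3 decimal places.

H(A,B) = −Σ p(x,y)·log₂ p(x,y) over all 6 cells.
  cell (0,r): −0.09·log₂0.09 = 0.3127
  cell (0,s): −0.07·log₂0.07 = 0.2686
  cell (0,t): −0.10·log₂0.10 = 0.3322
  cell (1,r): −0.42·log₂0.42 = 0.5256
  cell (1,s): −0.13·log₂0.13 = 0.3826
  cell (1,t): −0.19·log₂0.19 = 0.4552
Sum = 2.277 bits.

2.277 bits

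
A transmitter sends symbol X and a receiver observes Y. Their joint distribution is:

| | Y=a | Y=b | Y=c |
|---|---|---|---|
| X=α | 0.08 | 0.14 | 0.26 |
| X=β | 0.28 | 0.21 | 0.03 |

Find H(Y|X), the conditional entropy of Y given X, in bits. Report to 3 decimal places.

Chain rule: H(Y|X) = H(X,Y) − H(X).
Marginals: p(X) = (0.4800, 0.5200), p(Y) = (0.3600, 0.3500, 0.2900).
H(X,Y) = 2.3327 bits; H(X) = 0.9988 bits.
H(Y|X) = 2.3327 − 0.9988 = 1.334 bits.

1.334 bits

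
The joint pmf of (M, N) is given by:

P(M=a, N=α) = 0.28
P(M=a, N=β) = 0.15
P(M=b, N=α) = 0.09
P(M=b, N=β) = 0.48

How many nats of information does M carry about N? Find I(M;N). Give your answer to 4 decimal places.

Marginals: p(M) = (0.4300, 0.5700), p(N) = (0.3700, 0.6300).
I(M;N) = H(M) + H(N) − H(M,N).
H(M) = 0.6833, H(N) = 0.6590, H(M,N) = 1.2100.
I(M;N) = 0.6833 + 0.6590 − 1.2100 = 0.1323 nats.

0.1323 nats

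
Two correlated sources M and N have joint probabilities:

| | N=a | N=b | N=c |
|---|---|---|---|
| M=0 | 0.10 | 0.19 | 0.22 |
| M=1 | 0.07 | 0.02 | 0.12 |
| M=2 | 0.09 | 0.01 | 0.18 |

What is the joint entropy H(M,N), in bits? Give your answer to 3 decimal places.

2.841 bits

H(M,N) = −Σ p(x,y)·log₂ p(x,y) over all 9 cells.
  cell (0,a): −0.10·log₂0.10 = 0.3322
  cell (0,b): −0.19·log₂0.19 = 0.4552
  cell (0,c): −0.22·log₂0.22 = 0.4806
  cell (1,a): −0.07·log₂0.07 = 0.2686
  cell (1,b): −0.02·log₂0.02 = 0.1129
  cell (1,c): −0.12·log₂0.12 = 0.3671
  cell (2,a): −0.09·log₂0.09 = 0.3127
  cell (2,b): −0.01·log₂0.01 = 0.0664
  cell (2,c): −0.18·log₂0.18 = 0.4453
Sum = 2.841 bits.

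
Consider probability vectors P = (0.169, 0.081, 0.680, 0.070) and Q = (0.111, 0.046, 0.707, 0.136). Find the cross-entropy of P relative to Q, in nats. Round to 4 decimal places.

H(P,Q) = −Σ p·ln q.
  −0.169·ln(0.111) = 0.37150
  −0.081·ln(0.046) = 0.24941
  −0.680·ln(0.707) = 0.23577
  −0.070·ln(0.136) = 0.13966
H(P,Q) = 0.9963 nats.

0.9963 nats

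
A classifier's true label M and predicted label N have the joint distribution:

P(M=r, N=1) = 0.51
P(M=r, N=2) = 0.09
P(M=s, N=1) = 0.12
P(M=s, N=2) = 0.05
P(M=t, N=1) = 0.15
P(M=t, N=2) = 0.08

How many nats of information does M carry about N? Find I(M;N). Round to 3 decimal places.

Marginals: p(M) = (0.6000, 0.1700, 0.2300), p(N) = (0.7800, 0.2200).
I(M;N) = H(M) + H(N) − H(M,N).
H(M) = 0.9458, H(N) = 0.5269, H(M,N) = 1.4510.
I(M;N) = 0.9458 + 0.5269 − 1.4510 = 0.022 nats.

0.022 nats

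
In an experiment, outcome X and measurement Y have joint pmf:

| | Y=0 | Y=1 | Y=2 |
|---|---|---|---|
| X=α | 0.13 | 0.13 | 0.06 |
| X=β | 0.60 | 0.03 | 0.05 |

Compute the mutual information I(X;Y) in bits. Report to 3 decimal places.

Marginals: p(X) = (0.3200, 0.6800), p(Y) = (0.7300, 0.1600, 0.1100).
I(X;Y) = Σ p(x,y)·log₂[p(x,y)/(p(x)p(y))].
  (α,0): 0.13·log₂(0.5565) = -0.1099
  (α,1): 0.13·log₂(2.5391) = 0.1748
  (α,2): 0.06·log₂(1.7045) = 0.0462
  (β,0): 0.60·log₂(1.2087) = 0.1641
  (β,1): 0.03·log₂(0.2757) = -0.0558
  (β,2): 0.05·log₂(0.6684) = -0.0291
Sum = 0.190 bits.

0.190 bits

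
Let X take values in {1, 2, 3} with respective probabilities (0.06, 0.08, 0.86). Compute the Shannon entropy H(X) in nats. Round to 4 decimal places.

H(X) = −Σ p·ln p.
  −(0.06)·ln(0.06) = 0.16880
  −(0.08)·ln(0.08) = 0.20206
  −(0.86)·ln(0.86) = 0.12971
Sum: 0.16880 + 0.20206 + 0.12971 = 0.5006 nats.

0.5006 nats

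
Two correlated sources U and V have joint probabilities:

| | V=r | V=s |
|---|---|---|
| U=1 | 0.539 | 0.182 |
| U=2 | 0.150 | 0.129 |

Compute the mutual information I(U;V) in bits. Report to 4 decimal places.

0.0288 bits

Marginals: p(U) = (0.7210, 0.2790), p(V) = (0.6890, 0.3110).
I(U;V) = Σ p(x,y)·log₂[p(x,y)/(p(x)p(y))].
  (1,r): 0.539·log₂(1.0850) = 0.06345
  (1,s): 0.182·log₂(0.8117) = -0.05479
  (2,r): 0.150·log₂(0.7803) = -0.05368
  (2,s): 0.129·log₂(1.4867) = 0.07380
Sum = 0.0288 bits.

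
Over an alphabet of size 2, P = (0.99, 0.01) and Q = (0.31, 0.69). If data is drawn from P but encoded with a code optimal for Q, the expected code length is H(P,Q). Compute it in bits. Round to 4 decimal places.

H(P,Q) = −Σ p·log₂ q.
  −0.99·log₂(0.31) = 1.67276
  −0.01·log₂(0.69) = 0.00535
H(P,Q) = 1.6781 bits.

1.6781 bits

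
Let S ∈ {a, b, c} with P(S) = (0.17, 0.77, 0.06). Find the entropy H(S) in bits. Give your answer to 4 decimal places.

0.9685 bits

H(S) = −Σ p·log₂ p.
  −(0.17)·log₂(0.17) = 0.43459
  −(0.77)·log₂(0.77) = 0.29034
  −(0.06)·log₂(0.06) = 0.24353
Sum: 0.43459 + 0.29034 + 0.24353 = 0.9685 bits.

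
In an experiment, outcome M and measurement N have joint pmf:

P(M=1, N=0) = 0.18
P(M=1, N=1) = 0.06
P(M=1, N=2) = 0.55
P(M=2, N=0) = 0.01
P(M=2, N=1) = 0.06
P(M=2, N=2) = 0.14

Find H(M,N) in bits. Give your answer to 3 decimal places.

H(M,N) = −Σ p(x,y)·log₂ p(x,y) over all 6 cells.
  cell (1,0): −0.18·log₂0.18 = 0.4453
  cell (1,1): −0.06·log₂0.06 = 0.2435
  cell (1,2): −0.55·log₂0.55 = 0.4744
  cell (2,0): −0.01·log₂0.01 = 0.0664
  cell (2,1): −0.06·log₂0.06 = 0.2435
  cell (2,2): −0.14·log₂0.14 = 0.3971
Sum = 1.870 bits.

1.870 bits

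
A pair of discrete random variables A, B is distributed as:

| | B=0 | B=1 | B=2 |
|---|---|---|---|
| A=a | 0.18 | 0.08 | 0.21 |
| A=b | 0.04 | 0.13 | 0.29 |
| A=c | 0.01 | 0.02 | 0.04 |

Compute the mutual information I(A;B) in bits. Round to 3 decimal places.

Marginals: p(A) = (0.4700, 0.4600, 0.0700), p(B) = (0.2300, 0.2300, 0.5400).
I(A;B) = H(A) + H(B) − H(A,B).
H(A) = 1.2958, H(B) = 1.4554, H(A,B) = 2.6610.
I(A;B) = 1.2958 + 1.4554 − 2.6610 = 0.090 bits.

0.090 bits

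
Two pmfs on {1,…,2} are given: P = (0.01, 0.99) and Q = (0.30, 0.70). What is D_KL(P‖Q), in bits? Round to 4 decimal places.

D(P‖Q) = Σ p·log₂(p/q).
  0.01·log₂(0.01/0.30) = -0.04907
  0.99·log₂(0.99/0.70) = 0.49507
D(P‖Q) = 0.4460 bits.

0.4460 bits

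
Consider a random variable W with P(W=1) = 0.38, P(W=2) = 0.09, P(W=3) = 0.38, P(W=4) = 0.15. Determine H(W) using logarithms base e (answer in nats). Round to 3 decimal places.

H(W) = −Σ p·ln p.
  −(0.38)·ln(0.38) = 0.3677
  −(0.09)·ln(0.09) = 0.2167
  −(0.38)·ln(0.38) = 0.3677
  −(0.15)·ln(0.15) = 0.2846
Sum: 0.3677 + 0.2167 + 0.3677 + 0.2846 = 1.237 nats.

1.237 nats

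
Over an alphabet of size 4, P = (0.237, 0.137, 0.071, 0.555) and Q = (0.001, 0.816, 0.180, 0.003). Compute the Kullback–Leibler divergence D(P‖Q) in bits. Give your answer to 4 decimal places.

D(P‖Q) = Σ p·log₂(p/q).
  0.237·log₂(0.237/0.001) = 1.86963
  0.137·log₂(0.137/0.816) = -0.35269
  0.071·log₂(0.071/0.180) = -0.09529
  0.555·log₂(0.555/0.003) = 4.17992
D(P‖Q) = 5.6016 bits.

5.6016 bits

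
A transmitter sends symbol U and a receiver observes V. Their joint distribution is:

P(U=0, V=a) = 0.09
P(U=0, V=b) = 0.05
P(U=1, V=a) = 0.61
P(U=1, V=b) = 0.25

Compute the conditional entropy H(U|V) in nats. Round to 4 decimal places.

Chain rule: H(U|V) = H(U,V) − H(V).
Marginals: p(U) = (0.1400, 0.8600), p(V) = (0.7000, 0.3000).
H(U,V) = 1.0146 nats; H(V) = 0.6109 nats.
H(U|V) = 1.0146 − 0.6109 = 0.4037 nats.

0.4037 nats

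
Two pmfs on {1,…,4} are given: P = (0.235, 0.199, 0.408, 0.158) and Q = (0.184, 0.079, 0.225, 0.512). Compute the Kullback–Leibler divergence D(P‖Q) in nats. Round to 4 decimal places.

0.2984 nats

D(P‖Q) = Σ p·ln(p/q).
  0.235·ln(0.235/0.184) = 0.05749
  0.199·ln(0.199/0.079) = 0.18385
  0.408·ln(0.408/0.225) = 0.24283
  0.158·ln(0.158/0.512) = -0.18577
D(P‖Q) = 0.2984 nats.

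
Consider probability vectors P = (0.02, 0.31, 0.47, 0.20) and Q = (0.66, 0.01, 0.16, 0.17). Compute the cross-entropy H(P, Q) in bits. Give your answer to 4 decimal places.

H(P,Q) = −Σ p·log₂ q.
  −0.02·log₂(0.66) = 0.01199
  −0.31·log₂(0.01) = 2.05960
  −0.47·log₂(0.16) = 1.24261
  −0.20·log₂(0.17) = 0.51128
H(P,Q) = 3.8255 bits.

3.8255 bits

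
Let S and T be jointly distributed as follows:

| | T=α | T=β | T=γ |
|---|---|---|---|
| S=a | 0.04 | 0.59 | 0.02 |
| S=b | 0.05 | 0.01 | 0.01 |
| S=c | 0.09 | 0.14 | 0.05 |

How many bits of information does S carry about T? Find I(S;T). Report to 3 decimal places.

Marginals: p(S) = (0.6500, 0.0700, 0.2800), p(T) = (0.1800, 0.7400, 0.0800).
I(S;T) = H(S) + H(T) − H(S,T).
H(S) = 1.1867, H(T) = 1.0583, H(S,T) = 2.0226.
I(S;T) = 1.1867 + 1.0583 − 2.0226 = 0.222 bits.

0.222 bits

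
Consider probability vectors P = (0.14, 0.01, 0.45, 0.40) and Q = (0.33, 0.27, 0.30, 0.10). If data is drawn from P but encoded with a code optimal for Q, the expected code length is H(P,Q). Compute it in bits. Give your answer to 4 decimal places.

H(P,Q) = −Σ p·log₂ q.
  −0.14·log₂(0.33) = 0.22392
  −0.01·log₂(0.27) = 0.01889
  −0.45·log₂(0.30) = 0.78163
  −0.40·log₂(0.10) = 1.32877
H(P,Q) = 2.3532 bits.

2.3532 bits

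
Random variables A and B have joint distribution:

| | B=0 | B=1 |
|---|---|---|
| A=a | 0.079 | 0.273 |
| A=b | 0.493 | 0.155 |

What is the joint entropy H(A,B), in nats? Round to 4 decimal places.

1.1926 nats

H(A,B) = −Σ p(x,y)·ln p(x,y) over all 4 cells.
  cell (a,0): −0.079·ln0.079 = 0.20053
  cell (a,1): −0.273·ln0.273 = 0.35443
  cell (b,0): −0.493·ln0.493 = 0.34867
  cell (b,1): −0.155·ln0.155 = 0.28897
Sum = 1.1926 nats.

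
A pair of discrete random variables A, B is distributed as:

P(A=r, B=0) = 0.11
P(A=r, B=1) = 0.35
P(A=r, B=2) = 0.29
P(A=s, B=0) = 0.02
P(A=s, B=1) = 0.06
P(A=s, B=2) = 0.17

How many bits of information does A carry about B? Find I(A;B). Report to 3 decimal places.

0.047 bits

Marginals: p(A) = (0.7500, 0.2500), p(B) = (0.1300, 0.4100, 0.4600).
I(A;B) = H(A) + H(B) − H(A,B).
H(A) = 0.8113, H(B) = 1.4254, H(A,B) = 2.1893.
I(A;B) = 0.8113 + 1.4254 − 2.1893 = 0.047 bits.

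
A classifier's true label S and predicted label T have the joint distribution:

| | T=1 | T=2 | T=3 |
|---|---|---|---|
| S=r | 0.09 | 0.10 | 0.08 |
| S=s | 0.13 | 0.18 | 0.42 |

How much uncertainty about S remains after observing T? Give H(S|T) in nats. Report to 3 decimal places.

0.551 nats

Chain rule: H(S|T) = H(S,T) − H(T).
Marginals: p(S) = (0.2700, 0.7300), p(T) = (0.2200, 0.2800, 0.5000).
H(S,T) = 1.5873 nats; H(T) = 1.0361 nats.
H(S|T) = 1.5873 − 1.0361 = 0.551 nats.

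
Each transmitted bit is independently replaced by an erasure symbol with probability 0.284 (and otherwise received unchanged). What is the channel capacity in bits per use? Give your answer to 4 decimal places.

Binary erasure channel: capacity C = 1 − ε.
C = 1 − 0.284 = 0.7160 bits per channel use.

0.7160 bits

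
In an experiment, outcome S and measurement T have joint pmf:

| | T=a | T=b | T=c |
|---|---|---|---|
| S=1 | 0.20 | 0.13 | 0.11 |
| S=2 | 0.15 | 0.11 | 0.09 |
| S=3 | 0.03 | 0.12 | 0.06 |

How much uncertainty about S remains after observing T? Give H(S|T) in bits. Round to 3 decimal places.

1.467 bits

Marginals: p(S) = (0.4400, 0.3500, 0.2100), p(T) = (0.3800, 0.3600, 0.2600).
H(S|T) = Σ p(T) · H(S|T=·).
  T=a: p=0.3800, H(S|T=a) = 1.3059
  T=b: p=0.3600, H(S|T=b) = 1.5816
  T=c: p=0.2600, H(S|T=c) = 1.5430
Weighted sum = 1.467 bits.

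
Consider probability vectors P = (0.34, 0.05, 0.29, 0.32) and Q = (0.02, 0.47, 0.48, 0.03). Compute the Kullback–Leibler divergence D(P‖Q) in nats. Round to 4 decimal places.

1.4626 nats

D(P‖Q) = Σ p·ln(p/q).
  0.34·ln(0.34/0.02) = 0.96329
  0.05·ln(0.05/0.47) = -0.11204
  0.29·ln(0.29/0.48) = -0.14613
  0.32·ln(0.32/0.03) = 0.75748
D(P‖Q) = 1.4626 nats.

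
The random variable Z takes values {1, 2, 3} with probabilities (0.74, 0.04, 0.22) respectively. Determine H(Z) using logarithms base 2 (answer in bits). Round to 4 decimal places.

H(Z) = −Σ p·log₂ p.
  −(0.74)·log₂(0.74) = 0.32146
  −(0.04)·log₂(0.04) = 0.18575
  −(0.22)·log₂(0.22) = 0.48057
Sum: 0.32146 + 0.18575 + 0.48057 = 0.9878 bits.

0.9878 bits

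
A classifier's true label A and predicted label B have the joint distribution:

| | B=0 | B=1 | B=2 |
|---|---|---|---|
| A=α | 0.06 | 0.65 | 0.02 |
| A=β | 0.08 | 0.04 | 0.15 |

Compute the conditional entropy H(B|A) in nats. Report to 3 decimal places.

0.559 nats

Marginals: p(A) = (0.7300, 0.2700), p(B) = (0.1400, 0.6900, 0.1700).
H(B|A) = Σ p(A) · H(B|A=·).
  A=α: p=0.7300, H(B|A=α) = 0.4073
  A=β: p=0.2700, H(B|A=β) = 0.9699
Weighted sum = 0.559 nats.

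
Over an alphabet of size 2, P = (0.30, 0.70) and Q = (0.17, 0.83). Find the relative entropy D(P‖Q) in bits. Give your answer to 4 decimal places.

0.0738 bits

D(P‖Q) = Σ p·log₂(p/q).
  0.30·log₂(0.30/0.17) = 0.24583
  0.70·log₂(0.70/0.83) = -0.17203
D(P‖Q) = 0.0738 bits.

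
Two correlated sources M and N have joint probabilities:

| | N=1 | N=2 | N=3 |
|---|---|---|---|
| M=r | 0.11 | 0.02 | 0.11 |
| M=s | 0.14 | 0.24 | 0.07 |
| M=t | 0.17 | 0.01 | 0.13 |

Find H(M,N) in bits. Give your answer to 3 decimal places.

2.857 bits

H(M,N) = −Σ p(x,y)·log₂ p(x,y) over all 9 cells.
  cell (r,1): −0.11·log₂0.11 = 0.3503
  cell (r,2): −0.02·log₂0.02 = 0.1129
  cell (r,3): −0.11·log₂0.11 = 0.3503
  cell (s,1): −0.14·log₂0.14 = 0.3971
  cell (s,2): −0.24·log₂0.24 = 0.4941
  cell (s,3): −0.07·log₂0.07 = 0.2686
  cell (t,1): −0.17·log₂0.17 = 0.4346
  cell (t,2): −0.01·log₂0.01 = 0.0664
  cell (t,3): −0.13·log₂0.13 = 0.3826
Sum = 2.857 bits.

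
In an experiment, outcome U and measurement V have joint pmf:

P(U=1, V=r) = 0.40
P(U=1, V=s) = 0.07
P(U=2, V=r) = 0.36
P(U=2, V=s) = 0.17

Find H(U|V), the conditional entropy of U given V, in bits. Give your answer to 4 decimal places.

0.9675 bits

Marginals: p(U) = (0.4700, 0.5300), p(V) = (0.7600, 0.2400).
H(U|V) = Σ p(V) · H(U|V=·).
  V=r: p=0.7600, H(U|V=r) = 0.9980
  V=s: p=0.2400, H(U|V=s) = 0.8709
Weighted sum = 0.9675 bits.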